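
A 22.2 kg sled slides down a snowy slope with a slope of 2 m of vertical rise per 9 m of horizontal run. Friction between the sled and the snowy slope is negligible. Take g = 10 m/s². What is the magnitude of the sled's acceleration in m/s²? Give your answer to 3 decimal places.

Resolving the weight along the incline: the component pulling the sled down the slope is mg sin 12.53° = 22.2 × 10 × 0.2169 = 48.152 N, and the normal force is N = mg cos 12.53° = 22.2 × 10 × 0.9762 = 216.716 N.
With no friction the net force along the incline is 48.152 N, so a = g sin 12.53° = 48.152 / 22.2 = 2.1690 m/s².

2.169 m/s²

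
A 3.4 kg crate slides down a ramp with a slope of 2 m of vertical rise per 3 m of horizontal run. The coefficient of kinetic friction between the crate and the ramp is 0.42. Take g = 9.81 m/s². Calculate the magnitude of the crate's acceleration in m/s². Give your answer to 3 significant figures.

Resolving the weight along the incline: the component pulling the crate down the slope is mg sin 33.69° = 3.4 × 9.81 × 0.5547 = 18.501 N, and the normal force is N = mg cos 33.69° = 3.4 × 9.81 × 0.8321 = 27.754 N.
Kinetic friction acts up the slope with magnitude f = μN = 0.42 × 27.754 = 11.657 N.
Net force along the incline is 18.501 − 11.657 = 6.844 N, so a = 6.844 / 3.4 = 2.0129 m/s².

2.01 m/s²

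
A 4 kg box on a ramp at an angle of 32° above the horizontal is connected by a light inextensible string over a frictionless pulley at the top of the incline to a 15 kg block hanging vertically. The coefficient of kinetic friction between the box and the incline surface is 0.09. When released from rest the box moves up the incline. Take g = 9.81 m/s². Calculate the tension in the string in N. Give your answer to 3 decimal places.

49.760 N

For the box on the incline: the weight component along the slope is m₁g sin 32° = 4 × 9.81 × 0.5299 = 20.793 N and the normal force is N = m₁g cos 32° = 33.277 N.
Kinetic friction opposes the box's motion up the incline: f = μN = 0.09 × 33.277 = 2.995 N acting down the slope.
Newton's second law for the box (up-slope positive): T − 20.793 − 2.995 = 4 a. For the hanging block (downward positive): 15 × 9.81 − T = 15 a.
Adding the two equations eliminates T: 123.362 = 19 a, so a = 6.4927 m/s².
Then from the hanging block's equation, T = 15 × (9.81 − 6.4927) = 49.760 N.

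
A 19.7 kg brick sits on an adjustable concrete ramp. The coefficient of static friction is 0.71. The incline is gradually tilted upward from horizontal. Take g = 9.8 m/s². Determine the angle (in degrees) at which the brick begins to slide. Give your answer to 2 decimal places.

At the threshold of sliding, static friction is at its maximum μ_s N and exactly balances the weight component along the incline: mg sin θ = μ_s mg cos θ.
Hence tan θ = μ_s = 0.71, so θ = arctan(0.71) = 35.3748°.

35.37°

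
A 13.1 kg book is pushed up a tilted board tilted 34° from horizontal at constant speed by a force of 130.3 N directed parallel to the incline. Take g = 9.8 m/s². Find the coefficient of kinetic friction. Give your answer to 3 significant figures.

0.550

At constant speed ΣF = 0 along the incline. The applied 130.3 N acts up the slope; the weight component mg sin 34° = 71.789 N and kinetic friction μN both act down the slope.
So 130.3 = 71.789 + μ × 106.432, giving μ = (130.3 − 71.789) / 106.432 = 0.5498.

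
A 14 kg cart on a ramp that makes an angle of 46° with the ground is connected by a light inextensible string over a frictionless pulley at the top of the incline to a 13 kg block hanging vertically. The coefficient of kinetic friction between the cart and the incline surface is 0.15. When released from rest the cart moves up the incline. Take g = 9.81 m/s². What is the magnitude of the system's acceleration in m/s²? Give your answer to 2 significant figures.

0.53 m/s²

For the cart on the incline: the weight component along the slope is m₁g sin 46° = 14 × 9.81 × 0.7193 = 98.789 N and the normal force is N = m₁g cos 46° = 95.404 N.
Kinetic friction opposes the cart's motion up the incline: f = μN = 0.15 × 95.404 = 14.311 N acting down the slope.
Newton's second law for the cart (up-slope positive): T − 98.789 − 14.311 = 14 a. For the hanging block (downward positive): 13 × 9.81 − T = 13 a.
Adding the two equations eliminates T: 14.430 = 27 a, so a = 0.5344 m/s².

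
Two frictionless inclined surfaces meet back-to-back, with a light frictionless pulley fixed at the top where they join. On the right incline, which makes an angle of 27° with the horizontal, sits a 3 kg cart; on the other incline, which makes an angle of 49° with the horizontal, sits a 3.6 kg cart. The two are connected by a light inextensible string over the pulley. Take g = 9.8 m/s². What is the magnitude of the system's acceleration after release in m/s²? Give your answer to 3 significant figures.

Resolve each weight along its own incline: the 3 kg mass has component 3 × 9.8 × sin 27° = 13.347 N down its slope, and the 3.6 kg mass has 3.6 × 9.8 × sin 49° = 26.626 N down its slope.
The 3.6 kg side's 26.626 N exceeds the other side's 13.347 N, so that mass slides down and the 3 kg mass slides up. Taking that direction as positive, Newton's second law for the whole system gives 26.626 − 13.347 = (3 + 3.6) a, so a = 13.279 / 6.6 = 2.0120 m/s².

2.01 m/s²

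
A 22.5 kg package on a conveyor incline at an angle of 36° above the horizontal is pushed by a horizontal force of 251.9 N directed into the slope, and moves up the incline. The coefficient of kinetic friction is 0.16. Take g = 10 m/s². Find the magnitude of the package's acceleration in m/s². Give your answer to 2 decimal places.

The horizontal push has components F cos 36° = 251.9 × 0.8090 = 203.787 N up the incline and F sin 36° = 251.9 × 0.5878 = 148.067 N pressing into the surface.
The normal force is therefore N = mg cos 36° + F sin 36° = 182.025 + 148.067 = 330.092 N, and kinetic friction down the slope is μN = 0.16 × 330.092 = 52.815 N.
Along the incline: F cos 36° − mg sin 36° − μN = ma, so 203.787 − 132.255 − 52.815 = 22.5 a, giving a = 0.8319 m/s².

0.83 m/s²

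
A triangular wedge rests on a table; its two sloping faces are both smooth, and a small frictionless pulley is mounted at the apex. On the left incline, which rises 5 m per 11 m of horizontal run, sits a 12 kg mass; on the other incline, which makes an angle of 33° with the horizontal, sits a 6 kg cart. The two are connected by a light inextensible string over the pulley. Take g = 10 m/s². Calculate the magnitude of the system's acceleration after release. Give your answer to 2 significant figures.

Resolve each weight along its own incline: the 12 kg mass has component 12 × 10 × sin 24.44° = 49.656 N down its slope, and the 6 kg mass has 6 × 10 × sin 33° = 32.678 N down its slope.
The 12 kg side's 49.656 N exceeds the other side's 32.678 N, so that mass slides down and the 6 kg mass slides up. Taking that direction as positive, Newton's second law for the whole system gives 49.656 − 32.678 = (12 + 6) a, so a = 16.978 / 18 = 0.9432 m/s².

0.94 m/s²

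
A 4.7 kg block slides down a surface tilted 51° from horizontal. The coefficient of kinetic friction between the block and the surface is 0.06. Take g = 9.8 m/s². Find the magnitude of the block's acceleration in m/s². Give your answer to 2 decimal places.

Resolving the weight along the incline: the component pulling the block down the slope is mg sin 51° = 4.7 × 9.8 × 0.7771 = 35.793 N, and the normal force is N = mg cos 51° = 4.7 × 9.8 × 0.6293 = 28.986 N.
Kinetic friction acts up the slope with magnitude f = μN = 0.06 × 28.986 = 1.739 N.
Net force along the incline is 35.793 − 1.739 = 34.054 N, so a = 34.054 / 4.7 = 7.2455 m/s².

7.25 m/s²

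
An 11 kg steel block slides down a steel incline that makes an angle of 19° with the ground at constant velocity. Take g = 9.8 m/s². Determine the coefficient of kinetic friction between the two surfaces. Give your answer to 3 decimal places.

0.344

At constant velocity the net force along the incline is zero: mg sin 19° = μ mg cos 19°.
So μ = tan 19° = 0.3256 / 0.9455 = 0.3444.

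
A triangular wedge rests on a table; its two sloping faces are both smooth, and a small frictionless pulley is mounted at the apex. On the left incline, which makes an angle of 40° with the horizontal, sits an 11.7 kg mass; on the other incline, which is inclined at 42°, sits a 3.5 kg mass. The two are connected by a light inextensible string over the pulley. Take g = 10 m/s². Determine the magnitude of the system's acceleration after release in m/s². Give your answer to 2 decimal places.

3.41 m/s²

Resolve each weight along its own incline: the 11.7 kg mass has component 11.7 × 10 × sin 40° = 75.206 N down its slope, and the 3.5 kg mass has 3.5 × 10 × sin 42° = 23.420 N down its slope.
The 11.7 kg side's 75.206 N exceeds the other side's 23.420 N, so that mass slides down and the 3.5 kg mass slides up. Taking that direction as positive, Newton's second law for the whole system gives 75.206 − 23.420 = (11.7 + 3.5) a, so a = 51.786 / 15.2 = 3.4070 m/s².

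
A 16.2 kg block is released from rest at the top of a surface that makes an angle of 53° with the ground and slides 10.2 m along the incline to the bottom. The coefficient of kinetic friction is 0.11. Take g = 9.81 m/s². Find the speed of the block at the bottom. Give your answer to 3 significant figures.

12.1 m/s

The weight component along the incline is mg sin 53° = 126.921 N and the normal force is N = mg cos 53° = 95.642 N.
Friction up the slope is f = μN = 0.11 × 95.642 = 10.521 N, so the net downslope force is 126.921 − 10.521 = 116.400 N and a = 116.400 / 16.2 = 7.1852 m/s².
Starting from rest over a distance of 10.2 m, v² = 2aL = 2 × 7.1852 × 10.2 = 146.5781, so v = 12.1069 m/s.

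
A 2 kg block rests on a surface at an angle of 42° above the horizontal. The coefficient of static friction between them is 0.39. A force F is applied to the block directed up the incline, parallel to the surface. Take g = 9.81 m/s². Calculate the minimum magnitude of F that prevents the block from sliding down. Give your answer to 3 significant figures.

The normal force is N = mg cos 42° = 14.581 N. With F at its minimum the block is on the verge of sliding down, so static friction is at its maximum μ_s N = 0.39 × 14.581 = 5.687 N and acts up the slope.
Equilibrium along the incline: F + μ_s N = mg sin 42°, so F = 13.128 − 5.687 = 7.441 N.

7.44 N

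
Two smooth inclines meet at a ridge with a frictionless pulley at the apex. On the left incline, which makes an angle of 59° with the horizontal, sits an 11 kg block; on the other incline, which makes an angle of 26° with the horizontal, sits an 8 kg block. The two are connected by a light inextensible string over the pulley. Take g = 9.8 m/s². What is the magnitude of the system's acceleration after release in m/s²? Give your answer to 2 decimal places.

3.05 m/s²

Resolve each weight along its own incline: the 11 kg mass has component 11 × 9.8 × sin 59° = 92.403 N down its slope, and the 8 kg mass has 8 × 9.8 × sin 26° = 34.368 N down its slope.
The 11 kg side's 92.403 N exceeds the other side's 34.368 N, so that mass slides down and the 8 kg mass slides up. Taking that direction as positive, Newton's second law for the whole system gives 92.403 − 34.368 = (11 + 8) a, so a = 58.035 / 19 = 3.0545 m/s².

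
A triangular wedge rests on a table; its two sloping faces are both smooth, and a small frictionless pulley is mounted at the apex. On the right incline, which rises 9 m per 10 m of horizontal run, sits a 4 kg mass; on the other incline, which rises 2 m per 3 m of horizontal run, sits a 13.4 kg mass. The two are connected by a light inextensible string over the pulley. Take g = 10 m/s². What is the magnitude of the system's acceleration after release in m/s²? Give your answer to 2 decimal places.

2.73 m/s²

Resolve each weight along its own incline: the 4 kg mass has component 4 × 10 × sin 41.99° = 26.759 N down its slope, and the 13.4 kg mass has 13.4 × 10 × sin 33.69° = 74.330 N down its slope.
The 13.4 kg side's 74.330 N exceeds the other side's 26.759 N, so that mass slides down and the 4 kg mass slides up. Taking that direction as positive, Newton's second law for the whole system gives 74.330 − 26.759 = (4 + 13.4) a, so a = 47.571 / 17.4 = 2.7340 m/s².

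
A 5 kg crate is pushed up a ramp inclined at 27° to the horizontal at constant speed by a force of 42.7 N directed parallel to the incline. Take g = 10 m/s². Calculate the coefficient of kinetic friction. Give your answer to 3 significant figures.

At constant speed ΣF = 0 along the incline. The applied 42.7 N acts up the slope; the weight component mg sin 27° = 22.700 N and kinetic friction μN both act down the slope.
So 42.7 = 22.700 + μ × 44.550, giving μ = (42.7 − 22.700) / 44.550 = 0.4489.

0.449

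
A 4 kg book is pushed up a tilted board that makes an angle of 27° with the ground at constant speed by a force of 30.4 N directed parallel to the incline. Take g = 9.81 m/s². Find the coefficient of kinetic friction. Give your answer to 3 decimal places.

0.360

At constant speed ΣF = 0 along the incline. The applied 30.4 N acts up the slope; the weight component mg sin 27° = 17.815 N and kinetic friction μN both act down the slope.
So 30.4 = 17.815 + μ × 34.963, giving μ = (30.4 − 17.815) / 34.963 = 0.3600.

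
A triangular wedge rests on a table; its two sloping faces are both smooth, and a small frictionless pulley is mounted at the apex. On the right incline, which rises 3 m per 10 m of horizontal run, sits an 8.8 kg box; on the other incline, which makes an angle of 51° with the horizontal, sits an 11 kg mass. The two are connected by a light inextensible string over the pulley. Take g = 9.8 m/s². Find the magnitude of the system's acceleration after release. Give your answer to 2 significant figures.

Resolve each weight along its own incline: the 8.8 kg mass has component 8.8 × 9.8 × sin 16.70° = 24.781 N down its slope, and the 11 kg mass has 11 × 9.8 × sin 51° = 83.776 N down its slope.
The 11 kg side's 83.776 N exceeds the other side's 24.781 N, so that mass slides down and the 8.8 kg mass slides up. Taking that direction as positive, Newton's second law for the whole system gives 83.776 − 24.781 = (8.8 + 11) a, so a = 58.995 / 19.8 = 2.9795 m/s².

3.0 m/s²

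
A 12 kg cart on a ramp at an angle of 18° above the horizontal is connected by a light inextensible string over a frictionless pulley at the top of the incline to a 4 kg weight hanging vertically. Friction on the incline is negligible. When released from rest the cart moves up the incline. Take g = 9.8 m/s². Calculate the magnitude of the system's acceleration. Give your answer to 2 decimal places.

For the cart on the incline: the weight component along the slope is m₁g sin 18° = 12 × 9.8 × 0.3090 = 36.338 N and the normal force is N = m₁g cos 18° = 111.844 N.
Newton's second law for the cart (up-slope positive): T − 36.338 = 12 a. For the hanging weight (downward positive): 4 × 9.8 − T = 4 a.
Adding the two equations eliminates T: 2.862 = 16 a, so a = 0.1789 m/s².

0.18 m/s²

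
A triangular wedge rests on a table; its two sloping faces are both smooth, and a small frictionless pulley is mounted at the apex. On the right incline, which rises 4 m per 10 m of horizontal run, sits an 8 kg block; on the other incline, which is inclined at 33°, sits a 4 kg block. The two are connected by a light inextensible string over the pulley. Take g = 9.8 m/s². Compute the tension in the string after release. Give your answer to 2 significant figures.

24 N

Resolve each weight along its own incline: the 8 kg mass has component 8 × 9.8 × sin 21.80° = 29.117 N down its slope, and the 4 kg mass has 4 × 9.8 × sin 33° = 21.350 N down its slope.
The 8 kg side's 29.117 N exceeds the other side's 21.350 N, so that mass slides down and the 4 kg mass slides up. Taking that direction as positive, Newton's second law for the whole system gives 29.117 − 21.350 = (8 + 4) a, so a = 7.767 / 12 = 0.6472 m/s².
For the 4 kg mass (up-slope positive): T − 21.350 = 4 × 0.6472, so T = 23.939 N.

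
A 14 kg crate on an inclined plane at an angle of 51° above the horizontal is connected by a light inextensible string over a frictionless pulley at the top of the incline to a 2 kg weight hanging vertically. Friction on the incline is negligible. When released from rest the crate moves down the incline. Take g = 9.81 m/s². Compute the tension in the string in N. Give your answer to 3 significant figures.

30.5 N

For the crate on the incline: the weight component along the slope is m₁g sin 51° = 14 × 9.81 × 0.7771 = 106.727 N and the normal force is N = m₁g cos 51° = 86.431 N.
Newton's second law for the crate (down-slope positive): 106.727 − T = 14 a. For the hanging weight (upward positive): T − 2 × 9.81 = 2 a.
Adding the two equations eliminates T: 87.107 = 16 a, so a = 5.4442 m/s².
Then from the hanging weight's equation, T = 2 × (9.81 + 5.4442) = 30.508 N.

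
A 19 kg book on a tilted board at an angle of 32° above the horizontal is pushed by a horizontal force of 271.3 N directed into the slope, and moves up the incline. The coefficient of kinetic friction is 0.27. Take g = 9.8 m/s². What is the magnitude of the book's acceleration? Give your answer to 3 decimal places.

2.629 m/s²

The horizontal push has components F cos 32° = 271.3 × 0.8480 = 230.062 N up the incline and F sin 32° = 271.3 × 0.5299 = 143.762 N pressing into the surface.
The normal force is therefore N = mg cos 32° + F sin 32° = 157.898 + 143.762 = 301.660 N, and kinetic friction down the slope is μN = 0.27 × 301.660 = 81.448 N.
Along the incline: F cos 32° − mg sin 32° − μN = ma, so 230.062 − 98.667 − 81.448 = 19 a, giving a = 2.6288 m/s².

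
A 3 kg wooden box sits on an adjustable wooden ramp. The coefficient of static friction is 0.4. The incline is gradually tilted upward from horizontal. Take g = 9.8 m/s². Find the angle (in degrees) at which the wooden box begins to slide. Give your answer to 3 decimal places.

21.801°

At the threshold of sliding, static friction is at its maximum μ_s N and exactly balances the weight component along the incline: mg sin θ = μ_s mg cos θ.
Hence tan θ = μ_s = 0.4, so θ = arctan(0.4) = 21.8014°.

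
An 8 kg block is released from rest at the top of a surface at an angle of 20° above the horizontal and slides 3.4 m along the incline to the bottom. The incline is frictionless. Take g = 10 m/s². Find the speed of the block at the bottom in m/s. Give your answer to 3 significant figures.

4.82 m/s

The weight component along the incline is mg sin 20° = 27.362 N and the normal force is N = mg cos 20° = 75.175 N.
With no friction, a = g sin 20° = 3.4202 m/s².
Starting from rest over a distance of 3.4 m, v² = 2aL = 2 × 3.4202 × 3.4 = 23.2574, so v = 4.8226 m/s.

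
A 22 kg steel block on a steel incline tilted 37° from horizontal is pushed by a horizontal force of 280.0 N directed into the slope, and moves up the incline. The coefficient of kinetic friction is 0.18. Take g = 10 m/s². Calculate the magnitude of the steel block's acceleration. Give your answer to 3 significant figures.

1.33 m/s²

The horizontal push has components F cos 37° = 280.0 × 0.7986 = 223.608 N up the incline and F sin 37° = 280.0 × 0.6018 = 168.504 N pressing into the surface.
The normal force is therefore N = mg cos 37° + F sin 37° = 175.692 + 168.504 = 344.196 N, and kinetic friction down the slope is μN = 0.18 × 344.196 = 61.955 N.
Along the incline: F cos 37° − mg sin 37° − μN = ma, so 223.608 − 132.396 − 61.955 = 22 a, giving a = 1.3299 m/s².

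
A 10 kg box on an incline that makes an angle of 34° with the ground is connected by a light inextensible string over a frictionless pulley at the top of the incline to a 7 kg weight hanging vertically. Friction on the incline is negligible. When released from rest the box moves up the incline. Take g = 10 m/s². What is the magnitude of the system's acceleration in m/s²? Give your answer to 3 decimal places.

For the box on the incline: the weight component along the slope is m₁g sin 34° = 10 × 10 × 0.5592 = 55.920 N and the normal force is N = m₁g cos 34° = 82.904 N.
Newton's second law for the box (up-slope positive): T − 55.920 = 10 a. For the hanging weight (downward positive): 7 × 10 − T = 7 a.
Adding the two equations eliminates T: 14.080 = 17 a, so a = 0.8282 m/s².

0.828 m/s²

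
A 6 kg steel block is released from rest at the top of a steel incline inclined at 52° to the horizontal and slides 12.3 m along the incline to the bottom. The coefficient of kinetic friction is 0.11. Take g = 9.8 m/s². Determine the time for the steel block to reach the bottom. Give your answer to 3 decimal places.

The weight component along the incline is mg sin 52° = 46.335 N and the normal force is N = mg cos 52° = 36.201 N.
Friction up the slope is f = μN = 0.11 × 36.201 = 3.982 N, so the net downslope force is 46.335 − 3.982 = 42.353 N and a = 42.353 / 6 = 7.0588 m/s².
Starting from rest, L = ½at², so t = √(2L/a) = √(2 × 12.3 / 7.0588) = 1.8668 s.

1.867 s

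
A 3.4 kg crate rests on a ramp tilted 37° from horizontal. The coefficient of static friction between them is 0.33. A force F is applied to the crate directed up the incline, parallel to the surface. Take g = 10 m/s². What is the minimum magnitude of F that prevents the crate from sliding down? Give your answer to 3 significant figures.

11.5 N

The normal force is N = mg cos 37° = 27.154 N. With F at its minimum the crate is on the verge of sliding down, so static friction is at its maximum μ_s N = 0.33 × 27.154 = 8.961 N and acts up the slope.
Equilibrium along the incline: F + μ_s N = mg sin 37°, so F = 20.462 − 8.961 = 11.501 N.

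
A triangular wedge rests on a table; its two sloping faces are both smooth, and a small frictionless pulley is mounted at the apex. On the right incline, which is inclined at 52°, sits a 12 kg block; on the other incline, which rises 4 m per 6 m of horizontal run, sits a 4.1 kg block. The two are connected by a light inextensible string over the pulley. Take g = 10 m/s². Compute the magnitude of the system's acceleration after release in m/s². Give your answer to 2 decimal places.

Resolve each weight along its own incline: the 12 kg mass has component 12 × 10 × sin 52° = 94.561 N down its slope, and the 4.1 kg mass has 4.1 × 10 × sin 33.69° = 22.743 N down its slope.
The 12 kg side's 94.561 N exceeds the other side's 22.743 N, so that mass slides down and the 4.1 kg mass slides up. Taking that direction as positive, Newton's second law for the whole system gives 94.561 − 22.743 = (12 + 4.1) a, so a = 71.818 / 16.1 = 4.4607 m/s².

4.46 m/s²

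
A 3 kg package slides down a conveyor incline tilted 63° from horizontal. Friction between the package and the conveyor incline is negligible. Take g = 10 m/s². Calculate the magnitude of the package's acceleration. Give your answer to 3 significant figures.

Resolving the weight along the incline: the component pulling the package down the slope is mg sin 63° = 3 × 10 × 0.8910 = 26.730 N, and the normal force is N = mg cos 63° = 3 × 10 × 0.4540 = 13.620 N.
With no friction the net force along the incline is 26.730 N, so a = g sin 63° = 26.730 / 3 = 8.9100 m/s².

8.91 m/s²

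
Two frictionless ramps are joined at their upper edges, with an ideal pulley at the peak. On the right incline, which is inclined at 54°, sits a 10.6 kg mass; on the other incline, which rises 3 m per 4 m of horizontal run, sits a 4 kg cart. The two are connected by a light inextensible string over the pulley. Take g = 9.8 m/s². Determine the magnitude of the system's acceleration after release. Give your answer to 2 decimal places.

4.15 m/s²

Resolve each weight along its own incline: the 10.6 kg mass has component 10.6 × 9.8 × sin 54° = 84.041 N down its slope, and the 4 kg mass has 4 × 9.8 × sin 36.87° = 23.520 N down its slope.
The 10.6 kg side's 84.041 N exceeds the other side's 23.520 N, so that mass slides down and the 4 kg mass slides up. Taking that direction as positive, Newton's second law for the whole system gives 84.041 − 23.520 = (10.6 + 4) a, so a = 60.521 / 14.6 = 4.1453 m/s².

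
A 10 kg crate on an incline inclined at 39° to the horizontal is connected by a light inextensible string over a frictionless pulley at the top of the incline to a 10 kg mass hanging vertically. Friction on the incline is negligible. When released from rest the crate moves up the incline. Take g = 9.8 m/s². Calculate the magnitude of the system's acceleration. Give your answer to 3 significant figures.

For the crate on the incline: the weight component along the slope is m₁g sin 39° = 10 × 9.8 × 0.6293 = 61.671 N and the normal force is N = m₁g cos 39° = 76.160 N.
Newton's second law for the crate (up-slope positive): T − 61.671 = 10 a. For the hanging mass (downward positive): 10 × 9.8 − T = 10 a.
Adding the two equations eliminates T: 36.329 = 20 a, so a = 1.8165 m/s².

1.82 m/s²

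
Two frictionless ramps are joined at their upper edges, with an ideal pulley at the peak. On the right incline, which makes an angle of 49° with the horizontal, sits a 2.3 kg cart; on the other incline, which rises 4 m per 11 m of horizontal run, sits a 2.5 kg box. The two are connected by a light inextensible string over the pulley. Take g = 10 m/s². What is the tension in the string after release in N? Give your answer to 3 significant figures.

Resolve each weight along its own incline: the 2.3 kg mass has component 2.3 × 10 × sin 49° = 17.358 N down its slope, and the 2.5 kg mass has 2.5 × 10 × sin 19.98° = 8.544 N down its slope.
The 2.3 kg side's 17.358 N exceeds the other side's 8.544 N, so that mass slides down and the 2.5 kg mass slides up. Taking that direction as positive, Newton's second law for the whole system gives 17.358 − 8.544 = (2.3 + 2.5) a, so a = 8.814 / 4.8 = 1.8363 m/s².
For the 2.5 kg mass (up-slope positive): T − 8.544 = 2.5 × 1.8363, so T = 13.135 N.

13.1 N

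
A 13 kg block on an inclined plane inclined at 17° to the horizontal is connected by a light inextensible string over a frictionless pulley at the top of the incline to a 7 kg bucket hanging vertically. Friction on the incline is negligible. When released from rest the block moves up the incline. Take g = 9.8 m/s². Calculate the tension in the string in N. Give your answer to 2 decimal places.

57.63 N

For the block on the incline: the weight component along the slope is m₁g sin 17° = 13 × 9.8 × 0.2924 = 37.252 N and the normal force is N = m₁g cos 17° = 121.833 N.
Newton's second law for the block (up-slope positive): T − 37.252 = 13 a. For the hanging bucket (downward positive): 7 × 9.8 − T = 7 a.
Adding the two equations eliminates T: 31.348 = 20 a, so a = 1.5674 m/s².
Then from the hanging bucket's equation, T = 7 × (9.8 − 1.5674) = 57.628 N.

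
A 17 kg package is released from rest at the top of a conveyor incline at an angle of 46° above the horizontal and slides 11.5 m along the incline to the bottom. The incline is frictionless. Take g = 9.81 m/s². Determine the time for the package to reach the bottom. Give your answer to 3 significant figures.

1.81 s

The weight component along the incline is mg sin 46° = 119.964 N and the normal force is N = mg cos 46° = 115.848 N.
With no friction, a = g sin 46° = 7.0567 m/s².
Starting from rest, L = ½at², so t = √(2L/a) = √(2 × 11.5 / 7.0567) = 1.8054 s.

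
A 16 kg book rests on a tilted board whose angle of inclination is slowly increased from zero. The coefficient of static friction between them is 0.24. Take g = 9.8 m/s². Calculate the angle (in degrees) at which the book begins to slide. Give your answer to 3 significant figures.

At the threshold of sliding, static friction is at its maximum μ_s N and exactly balances the weight component along the incline: mg sin θ = μ_s mg cos θ.
Hence tan θ = μ_s = 0.24, so θ = arctan(0.24) = 13.4957°.

13.5°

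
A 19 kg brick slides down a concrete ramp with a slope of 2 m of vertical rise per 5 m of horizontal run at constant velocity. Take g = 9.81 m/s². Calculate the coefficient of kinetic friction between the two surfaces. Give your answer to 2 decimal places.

At constant velocity the net force along the incline is zero: mg sin 21.80° = μ mg cos 21.80°.
So μ = tan 21.80° = 0.3714 / 0.9285 = 0.4000.

0.40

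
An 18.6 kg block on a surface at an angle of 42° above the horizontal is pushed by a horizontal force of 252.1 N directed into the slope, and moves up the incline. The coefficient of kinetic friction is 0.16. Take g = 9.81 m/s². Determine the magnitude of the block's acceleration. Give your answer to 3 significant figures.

The horizontal push has components F cos 42° = 252.1 × 0.7431 = 187.336 N up the incline and F sin 42° = 252.1 × 0.6691 = 168.680 N pressing into the surface.
The normal force is therefore N = mg cos 42° + F sin 42° = 135.590 + 168.680 = 304.270 N, and kinetic friction down the slope is μN = 0.16 × 304.270 = 48.683 N.
Along the incline: F cos 42° − mg sin 42° − μN = ma, so 187.336 − 122.088 − 48.683 = 18.6 a, giving a = 0.8906 m/s².

0.891 m/s²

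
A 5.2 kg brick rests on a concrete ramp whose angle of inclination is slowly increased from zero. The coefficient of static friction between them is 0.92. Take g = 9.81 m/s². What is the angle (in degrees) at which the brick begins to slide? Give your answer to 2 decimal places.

At the threshold of sliding, static friction is at its maximum μ_s N and exactly balances the weight component along the incline: mg sin θ = μ_s mg cos θ.
Hence tan θ = μ_s = 0.92, so θ = arctan(0.92) = 42.6141°.

42.61°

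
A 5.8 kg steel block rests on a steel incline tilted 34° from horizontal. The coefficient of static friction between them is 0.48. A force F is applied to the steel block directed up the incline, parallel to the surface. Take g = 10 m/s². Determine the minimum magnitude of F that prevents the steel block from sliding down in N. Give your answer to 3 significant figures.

9.35 N

The normal force is N = mg cos 34° = 48.084 N. With F at its minimum the steel block is on the verge of sliding down, so static friction is at its maximum μ_s N = 0.48 × 48.084 = 23.080 N and acts up the slope.
Equilibrium along the incline: F + μ_s N = mg sin 34°, so F = 32.433 − 23.080 = 9.353 N.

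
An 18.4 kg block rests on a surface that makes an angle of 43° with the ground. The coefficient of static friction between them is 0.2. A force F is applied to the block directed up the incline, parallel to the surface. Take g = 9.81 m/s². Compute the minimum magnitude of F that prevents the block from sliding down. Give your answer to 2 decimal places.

96.70 N

The normal force is N = mg cos 43° = 132.012 N. With F at its minimum the block is on the verge of sliding down, so static friction is at its maximum μ_s N = 0.2 × 132.012 = 26.402 N and acts up the slope.
Equilibrium along the incline: F + μ_s N = mg sin 43°, so F = 123.103 − 26.402 = 96.701 N.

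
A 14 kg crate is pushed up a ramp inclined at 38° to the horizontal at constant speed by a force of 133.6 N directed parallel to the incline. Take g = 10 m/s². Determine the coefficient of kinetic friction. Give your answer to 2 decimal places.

At constant speed ΣF = 0 along the incline. The applied 133.6 N acts up the slope; the weight component mg sin 38° = 86.193 N and kinetic friction μN both act down the slope.
So 133.6 = 86.193 + μ × 110.322, giving μ = (133.6 − 86.193) / 110.322 = 0.4297.

0.43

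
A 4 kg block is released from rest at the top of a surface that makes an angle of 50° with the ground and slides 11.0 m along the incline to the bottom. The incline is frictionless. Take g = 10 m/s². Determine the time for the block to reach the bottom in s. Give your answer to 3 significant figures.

1.69 s

The weight component along the incline is mg sin 50° = 30.642 N and the normal force is N = mg cos 50° = 25.712 N.
With no friction, a = g sin 50° = 7.6604 m/s².
Starting from rest, L = ½at², so t = √(2L/a) = √(2 × 11.0 / 7.6604) = 1.6947 s.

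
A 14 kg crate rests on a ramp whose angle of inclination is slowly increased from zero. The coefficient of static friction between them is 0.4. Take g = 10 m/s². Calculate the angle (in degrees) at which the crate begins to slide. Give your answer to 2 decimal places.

At the threshold of sliding, static friction is at its maximum μ_s N and exactly balances the weight component along the incline: mg sin θ = μ_s mg cos θ.
Hence tan θ = μ_s = 0.4, so θ = arctan(0.4) = 21.8014°.

21.80°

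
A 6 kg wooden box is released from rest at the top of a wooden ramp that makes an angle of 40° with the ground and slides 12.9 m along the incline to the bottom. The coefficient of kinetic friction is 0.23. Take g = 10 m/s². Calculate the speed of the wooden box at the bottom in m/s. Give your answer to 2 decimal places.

The weight component along the incline is mg sin 40° = 38.567 N and the normal force is N = mg cos 40° = 45.963 N.
Friction up the slope is f = μN = 0.23 × 45.963 = 10.571 N, so the net downslope force is 38.567 − 10.571 = 27.996 N and a = 27.996 / 6 = 4.6660 m/s².
Starting from rest over a distance of 12.9 m, v² = 2aL = 2 × 4.6660 × 12.9 = 120.3828, so v = 10.9719 m/s.

10.97 m/s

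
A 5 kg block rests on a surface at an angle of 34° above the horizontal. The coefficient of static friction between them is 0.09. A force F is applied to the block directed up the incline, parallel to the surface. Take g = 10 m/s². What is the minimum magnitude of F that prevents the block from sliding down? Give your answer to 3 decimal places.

24.229 N

The normal force is N = mg cos 34° = 41.452 N. With F at its minimum the block is on the verge of sliding down, so static friction is at its maximum μ_s N = 0.09 × 41.452 = 3.731 N and acts up the slope.
Equilibrium along the incline: F + μ_s N = mg sin 34°, so F = 27.960 − 3.731 = 24.229 N.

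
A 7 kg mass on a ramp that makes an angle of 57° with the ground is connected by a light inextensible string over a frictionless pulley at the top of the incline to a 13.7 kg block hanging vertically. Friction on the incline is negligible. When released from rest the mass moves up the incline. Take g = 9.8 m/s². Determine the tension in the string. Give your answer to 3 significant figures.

For the mass on the incline: the weight component along the slope is m₁g sin 57° = 7 × 9.8 × 0.8387 = 57.535 N and the normal force is N = m₁g cos 57° = 37.362 N.
Newton's second law for the mass (up-slope positive): T − 57.535 = 7 a. For the hanging block (downward positive): 13.7 × 9.8 − T = 13.7 a.
Adding the two equations eliminates T: 76.725 = 20.7 a, so a = 3.7065 m/s².
Then from the hanging block's equation, T = 13.7 × (9.8 − 3.7065) = 83.481 N.

83.5 N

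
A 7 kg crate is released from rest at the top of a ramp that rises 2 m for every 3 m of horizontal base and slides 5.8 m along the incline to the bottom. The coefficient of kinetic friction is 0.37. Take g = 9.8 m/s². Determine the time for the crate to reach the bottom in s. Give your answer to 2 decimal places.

The weight component along the incline is mg sin 33.69° = 38.052 N and the normal force is N = mg cos 33.69° = 57.079 N.
Friction up the slope is f = μN = 0.37 × 57.079 = 21.119 N, so the net downslope force is 38.052 − 21.119 = 16.933 N and a = 16.933 / 7 = 2.4190 m/s².
Starting from rest, L = ½at², so t = √(2L/a) = √(2 × 5.8 / 2.4190) = 2.1898 s.

2.19 s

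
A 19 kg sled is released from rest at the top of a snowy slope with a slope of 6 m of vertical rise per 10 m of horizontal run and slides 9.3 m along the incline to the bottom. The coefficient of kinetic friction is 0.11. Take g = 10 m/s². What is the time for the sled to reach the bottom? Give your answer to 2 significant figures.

2.1 s

The weight component along the incline is mg sin 30.96° = 97.754 N and the normal force is N = mg cos 30.96° = 162.924 N.
Friction up the slope is f = μN = 0.11 × 162.924 = 17.922 N, so the net downslope force is 97.754 − 17.922 = 79.832 N and a = 79.832 / 19 = 4.2017 m/s².
Starting from rest, L = ½at², so t = √(2L/a) = √(2 × 9.3 / 4.2017) = 2.1040 s.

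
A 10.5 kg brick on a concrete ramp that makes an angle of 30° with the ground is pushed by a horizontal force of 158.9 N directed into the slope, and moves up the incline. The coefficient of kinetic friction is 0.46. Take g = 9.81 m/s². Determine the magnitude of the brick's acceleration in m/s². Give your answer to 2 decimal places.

0.81 m/s²

The horizontal push has components F cos 30° = 158.9 × 0.8660 = 137.607 N up the incline and F sin 30° = 158.9 × 0.5000 = 79.450 N pressing into the surface.
The normal force is therefore N = mg cos 30° + F sin 30° = 89.202 + 79.450 = 168.652 N, and kinetic friction down the slope is μN = 0.46 × 168.652 = 77.580 N.
Along the incline: F cos 30° − mg sin 30° − μN = ma, so 137.607 − 51.503 − 77.580 = 10.5 a, giving a = 0.8118 m/s².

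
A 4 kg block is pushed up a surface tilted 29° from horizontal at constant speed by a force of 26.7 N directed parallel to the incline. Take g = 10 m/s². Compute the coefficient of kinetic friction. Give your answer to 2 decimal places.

0.21

At constant speed ΣF = 0 along the incline. The applied 26.7 N acts up the slope; the weight component mg sin 29° = 19.392 N and kinetic friction μN both act down the slope.
So 26.7 = 19.392 + μ × 34.985, giving μ = (26.7 − 19.392) / 34.985 = 0.2089.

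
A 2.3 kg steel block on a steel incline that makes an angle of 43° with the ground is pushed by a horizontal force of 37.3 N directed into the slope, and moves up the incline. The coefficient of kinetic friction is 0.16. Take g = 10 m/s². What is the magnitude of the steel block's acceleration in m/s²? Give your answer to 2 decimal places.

2.10 m/s²

The horizontal push has components F cos 43° = 37.3 × 0.7314 = 27.281 N up the incline and F sin 43° = 37.3 × 0.6820 = 25.439 N pressing into the surface.
The normal force is therefore N = mg cos 43° + F sin 43° = 16.822 + 25.439 = 42.261 N, and kinetic friction down the slope is μN = 0.16 × 42.261 = 6.762 N.
Along the incline: F cos 43° − mg sin 43° − μN = ma, so 27.281 − 15.686 − 6.762 = 2.3 a, giving a = 2.1013 m/s².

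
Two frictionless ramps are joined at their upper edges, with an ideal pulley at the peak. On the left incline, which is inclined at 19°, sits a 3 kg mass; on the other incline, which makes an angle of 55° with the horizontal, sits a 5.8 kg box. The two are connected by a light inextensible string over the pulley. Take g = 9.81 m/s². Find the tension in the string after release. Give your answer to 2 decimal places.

Resolve each weight along its own incline: the 3 kg mass has component 3 × 9.81 × sin 19° = 9.581 N down its slope, and the 5.8 kg mass has 5.8 × 9.81 × sin 55° = 46.608 N down its slope.
The 5.8 kg side's 46.608 N exceeds the other side's 9.581 N, so that mass slides down and the 3 kg mass slides up. Taking that direction as positive, Newton's second law for the whole system gives 46.608 − 9.581 = (3 + 5.8) a, so a = 37.027 / 8.8 = 4.2076 m/s².
For the 3 kg mass (up-slope positive): T − 9.581 = 3 × 4.2076, so T = 22.204 N.

22.20 N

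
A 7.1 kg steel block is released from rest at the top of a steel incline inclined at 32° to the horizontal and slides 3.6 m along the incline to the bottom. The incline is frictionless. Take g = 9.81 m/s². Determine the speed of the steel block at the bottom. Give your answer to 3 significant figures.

The weight component along the incline is mg sin 32° = 36.909 N and the normal force is N = mg cos 32° = 59.067 N.
With no friction, a = g sin 32° = 5.1985 m/s².
Starting from rest over a distance of 3.6 m, v² = 2aL = 2 × 5.1985 × 3.6 = 37.4292, so v = 6.1179 m/s.

6.12 m/s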